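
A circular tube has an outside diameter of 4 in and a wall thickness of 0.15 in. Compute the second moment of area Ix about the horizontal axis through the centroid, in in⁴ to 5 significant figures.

Break the section into simple shapes (no overlaps), measuring from the bottom-left corner of the bounding box.
Outer circle: ⌀4, A = 12.56637 in², y = 2 in, Ī = 12.56637 in⁴.
Bore (subtracted): ⌀3.7, A = 10.7521 in², y = 2 in, Ī = 9.199766 in⁴.
By symmetry the centroid is at mid-height, ȳ = 2 in.
All pieces are centred on the horizontal axis through the centroid, so I = ΣĪ (holes subtracted) = 3.366604 in⁴.

Ix ≈ 3.3666 in⁴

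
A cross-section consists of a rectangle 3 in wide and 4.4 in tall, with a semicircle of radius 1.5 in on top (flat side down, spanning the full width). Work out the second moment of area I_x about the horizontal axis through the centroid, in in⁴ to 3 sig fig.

I_x ≈ 44.3 in⁴

Treat the section as a set of non-overlapping primitives; coordinates are from the bounding-box lower-left.
Rectangular body: 3 × 4.4, A = 13.2 in², y = 2.2 in, Ī = 21.296 in⁴.
Semicircular cap: semicircle r = 1.5, A = 3.5343 in², y = 5.0366 in, Ī = 0.55564 in⁴.
Centroid: ȳ = ΣA·y / ΣA = 2.7991 in.
Transfer each piece to the horizontal axis through the centroid using Ī + A·d² with d = y − 2.7991:
  rectangular body: d = -0.5991 in → contributes +26.034 in⁴
  semicircular cap: d = 2.2375 in → contributes +18.25 in⁴
Total I = 44.284 in⁴.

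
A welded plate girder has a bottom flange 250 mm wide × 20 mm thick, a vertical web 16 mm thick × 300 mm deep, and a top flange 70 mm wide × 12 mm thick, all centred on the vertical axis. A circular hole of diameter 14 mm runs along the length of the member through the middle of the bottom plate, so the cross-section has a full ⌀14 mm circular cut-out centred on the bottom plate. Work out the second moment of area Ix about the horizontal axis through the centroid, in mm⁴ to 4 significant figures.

Ix ≈ 1.411 × 10⁸ mm⁴

Break the section into simple shapes (no overlaps), measuring from the bottom-left corner of the bounding box.
Bottom plate: 250 × 20, A = 5 000 mm², y = 10 mm, Ī = 166 667 mm⁴.
Web plate: 16 × 300, A = 4 800 mm², y = 170 mm, Ī = 36 000 000 mm⁴.
Top plate: 70 × 12, A = 840 mm², y = 326 mm, Ī = 10 080 mm⁴.
Hole (subtracted): ⌀14, A = 153.938 mm², y = 10 mm, Ī = 1885.74 mm⁴.
Centroid: ȳ = ΣA·y / ΣA = 108.554 mm.
Transfer each piece to the horizontal axis through the centroid using Ī + A·d² with d = y − 108.554:
  bottom plate: d = -98.5537 mm → contributes +48 730 806 mm⁴
  web plate: d = 61.4463 mm → contributes +54 123 121 mm⁴
  top plate: d = 217.446 mm → contributes +39 727 718 mm⁴
  hole: d = -98.5537 mm → contributes −1 497 059 mm⁴
Total I = 141 084 585 mm⁴.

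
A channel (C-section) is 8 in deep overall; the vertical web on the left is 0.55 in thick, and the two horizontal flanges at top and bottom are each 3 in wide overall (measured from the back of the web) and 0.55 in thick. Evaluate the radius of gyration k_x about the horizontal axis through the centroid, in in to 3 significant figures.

Treat the section as a set of non-overlapping primitives; coordinates are from the bounding-box lower-left.
Web: 0.55 × 8, A = 4.4 in², y = 4 in, Ī = 23.467 in⁴.
Top flange (beyond web): 2.45 × 0.55, A = 1.3475 in², y = 7.725 in, Ī = 0.033968 in⁴.
Bottom flange (beyond web): 2.45 × 0.55, A = 1.3475 in², y = 0.275 in, Ī = 0.033968 in⁴.
By symmetry the centroid is at mid-height, ȳ = 4 in.
Transfer each piece to the horizontal axis through the centroid using Ī + A·d² with d = y − 4:
  web: d = 0 in → contributes +23.467 in⁴
  top flange (beyond web): d = 3.725 in → contributes +18.731 in⁴
  bottom flange (beyond web): d = -3.725 in → contributes +18.731 in⁴
Total I = 60.929 in⁴.
Radius of gyration: k = √(I/A) = √(60.929 / 7.095) = 2.9305 in.

k_x ≈ 2.93 in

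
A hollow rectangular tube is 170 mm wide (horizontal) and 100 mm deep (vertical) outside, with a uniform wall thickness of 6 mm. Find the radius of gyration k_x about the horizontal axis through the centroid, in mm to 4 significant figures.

Treat the section as a set of non-overlapping primitives; coordinates are from the bounding-box lower-left.
Outer rectangle: 170 × 100, A = 17 000 mm², y = 50 mm, Ī = 14 166 667 mm⁴.
Inner void (subtracted): 158 × 88, A = 13 904 mm², y = 50 mm, Ī = 8 972 715 mm⁴.
By symmetry the centroid is at mid-height, ȳ = 50 mm.
All pieces are centred on the horizontal axis through the centroid, so I = ΣĪ (holes subtracted) = 5 193 952 mm⁴.
Radius of gyration: k = √(I/A) = √(5 193 952 / 3 096) = 40.9589 mm.

k_x ≈ 40.96 mm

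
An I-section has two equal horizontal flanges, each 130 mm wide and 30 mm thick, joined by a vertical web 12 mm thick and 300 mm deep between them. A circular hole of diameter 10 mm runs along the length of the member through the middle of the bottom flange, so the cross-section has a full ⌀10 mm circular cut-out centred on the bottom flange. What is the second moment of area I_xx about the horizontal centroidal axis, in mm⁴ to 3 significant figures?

Decompose the section into non-overlapping parts with the origin at the bottom-left of its bounding rectangle.
Bottom flange: 130 × 30, A = 3 900 mm², y = 15 mm, Ī = 292 500 mm⁴.
Web: 12 × 300, A = 3 600 mm², y = 180 mm, Ī = 27 000 000 mm⁴.
Top flange: 130 × 30, A = 3 900 mm², y = 345 mm, Ī = 292 500 mm⁴.
Hole (subtracted): ⌀10, A = 78.54 mm², y = 15 mm, Ī = 490.87 mm⁴.
Centroid: ȳ = ΣA·y / ΣA = 181.14 mm.
Transfer each piece to the horizontal centroidal axis using Ī + A·d² with d = y − 181.14:
  bottom flange: d = -166.14 mm → contributes +107 948 270 mm⁴
  web: d = -1.1446 mm → contributes +27 004 717 mm⁴
  top flange: d = 163.86 mm → contributes +105 001 950 mm⁴
  hole: d = -166.14 mm → contributes −2 168 507 mm⁴
Total I = 237 786 429 mm⁴.

I_xx ≈ 2.38 × 10⁸ mm⁴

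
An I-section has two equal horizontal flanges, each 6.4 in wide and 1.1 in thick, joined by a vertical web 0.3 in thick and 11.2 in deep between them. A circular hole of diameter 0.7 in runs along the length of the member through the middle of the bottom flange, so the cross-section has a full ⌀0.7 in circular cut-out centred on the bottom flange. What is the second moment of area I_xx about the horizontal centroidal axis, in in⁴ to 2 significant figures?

I_xx ≈ 550 in⁴

Decompose the section into non-overlapping parts with the origin at the bottom-left of its bounding rectangle.
Bottom flange: 6.4 × 1.1, A = 7.04 in², y = 0.55 in, Ī = 0.7099 in⁴.
Web: 0.3 × 11.2, A = 3.36 in², y = 6.7 in, Ī = 35.12 in⁴.
Top flange: 6.4 × 1.1, A = 7.04 in², y = 12.85 in, Ī = 0.7099 in⁴.
Hole (subtracted): ⌀0.7, A = 0.3848 in², y = 0.55 in, Ī = 0.01179 in⁴.
Centroid: ȳ = ΣA·y / ΣA = 6.839 in.
Transfer each piece to the horizontal centroidal axis using Ī + A·d² with d = y − 6.839:
  bottom flange: d = -6.289 in → contributes +279.1 in⁴
  web: d = -0.1388 in → contributes +35.19 in⁴
  top flange: d = 6.011 in → contributes +255.1 in⁴
  hole: d = -6.289 in → contributes −15.23 in⁴
Total I = 554.2 in⁴.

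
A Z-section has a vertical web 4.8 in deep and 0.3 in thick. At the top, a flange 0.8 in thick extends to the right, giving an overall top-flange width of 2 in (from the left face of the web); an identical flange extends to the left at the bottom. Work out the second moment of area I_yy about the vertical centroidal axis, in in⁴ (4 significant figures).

Treat the section as a set of non-overlapping primitives; coordinates are from the bounding-box lower-left.
Web: 0.3 × 4.8, A = 1.44 in², x = 1.85 in, Ī = 0.0108 in⁴.
Top flange (beyond web): 1.7 × 0.8, A = 1.36 in², x = 2.85 in, Ī = 0.327533 in⁴.
Bottom flange (beyond web): 1.7 × 0.8, A = 1.36 in², x = 0.85 in, Ī = 0.327533 in⁴.
Centroid: x̄ = ΣA·x / ΣA = 1.85 in.
Transfer each piece to the vertical centroidal axis using Ī + A·d² with d = x − 1.85:
  web: d = 0 in → contributes +0.0108 in⁴
  top flange (beyond web): d = 1 in → contributes +1.68753 in⁴
  bottom flange (beyond web): d = -1 in → contributes +1.68753 in⁴
Total I = 3.38587 in⁴.

I_yy ≈ 3.386 in⁴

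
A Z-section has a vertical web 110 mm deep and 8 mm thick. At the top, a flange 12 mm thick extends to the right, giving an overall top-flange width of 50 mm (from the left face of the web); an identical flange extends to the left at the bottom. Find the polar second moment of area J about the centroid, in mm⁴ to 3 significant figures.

J ≈ 4.10 × 10⁶ mm⁴

Split into non-overlapping primitives; take the origin at the lower-left of the bounding box.
Web: 8 × 110, A = 880 mm², y = 55 mm, Ī = 887 333 mm⁴.
Top flange (beyond web): 42 × 12, A = 504 mm², y = 104 mm, Ī = 6 048 mm⁴.
Bottom flange (beyond web): 42 × 12, A = 504 mm², y = 6 mm, Ī = 6 048 mm⁴.
Centroid: ȳ = ΣA·y / ΣA = 55 mm.
Transfer each piece to the centroidal x-axis using Ī + A·d² with d = y − 55:
  web: d = 0 mm → contributes +887 333 mm⁴
  top flange (beyond web): d = 49 mm → contributes +1 216 152 mm⁴
  bottom flange (beyond web): d = -49 mm → contributes +1 216 152 mm⁴
Total I = 3 319 637 mm⁴.
For the y-axis: x̄ = 46 mm.
Repeating about the centroidal y-axis gives I_y = 782 869 mm⁴.
Polar second moment: J = I_x + I_y = 4 102 507 mm⁴.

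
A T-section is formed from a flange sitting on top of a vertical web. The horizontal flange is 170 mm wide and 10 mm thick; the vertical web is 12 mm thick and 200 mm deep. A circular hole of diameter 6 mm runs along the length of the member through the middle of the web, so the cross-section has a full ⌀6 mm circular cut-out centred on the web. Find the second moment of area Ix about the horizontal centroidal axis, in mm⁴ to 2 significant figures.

Ix ≈ 1.9 × 10⁷ mm⁴

Decompose the section into non-overlapping parts with the origin at the bottom-left of its bounding rectangle.
Flange: 170 × 10, A = 1 700 mm², y = 205 mm, Ī = 14 167 mm⁴.
Web: 12 × 200, A = 2 400 mm², y = 100 mm, Ī = 8 000 000 mm⁴.
Hole (subtracted): ⌀6, A = 28.27 mm², y = 100 mm, Ī = 63.62 mm⁴.
Centroid: ȳ = ΣA·y / ΣA = 143.8 mm.
Transfer each piece to the horizontal centroidal axis using Ī + A·d² with d = y − 143.8:
  flange: d = 61.16 mm → contributes +6 373 322 mm⁴
  web: d = -43.84 mm → contributes +12 612 439 mm⁴
  hole: d = -43.84 mm → contributes −54 403 mm⁴
Total I = 18 931 358 mm⁴.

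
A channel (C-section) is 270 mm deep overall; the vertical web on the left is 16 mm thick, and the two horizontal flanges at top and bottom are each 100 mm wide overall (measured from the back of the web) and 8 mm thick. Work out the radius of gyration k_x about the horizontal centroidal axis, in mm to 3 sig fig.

Treat the section as a set of non-overlapping primitives; coordinates are from the bounding-box lower-left.
Web: 16 × 270, A = 4 320 mm², y = 135 mm, Ī = 26 244 000 mm⁴.
Top flange (beyond web): 84 × 8, A = 672 mm², y = 266 mm, Ī = 3 584 mm⁴.
Bottom flange (beyond web): 84 × 8, A = 672 mm², y = 4 mm, Ī = 3 584 mm⁴.
By symmetry the centroid is at mid-height, ȳ = 135 mm.
Transfer each piece to the horizontal centroidal axis using Ī + A·d² with d = y − 135:
  web: d = 0 mm → contributes +26 244 000 mm⁴
  top flange (beyond web): d = 131 mm → contributes +11 535 776 mm⁴
  bottom flange (beyond web): d = -131 mm → contributes +11 535 776 mm⁴
Total I = 49 315 552 mm⁴.
Radius of gyration: k = √(I/A) = √(49 315 552 / 5 664) = 93.31 mm.

k_x ≈ 93.3 mm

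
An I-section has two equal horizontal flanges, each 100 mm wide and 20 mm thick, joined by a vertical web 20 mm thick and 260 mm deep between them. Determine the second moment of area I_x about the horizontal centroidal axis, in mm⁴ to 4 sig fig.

Treat the section as a set of non-overlapping primitives; coordinates are from the bounding-box lower-left.
Bottom flange: 100 × 20, A = 2 000 mm², y = 10 mm, Ī = 66666.7 mm⁴.
Web: 20 × 260, A = 5 200 mm², y = 150 mm, Ī = 29 293 333 mm⁴.
Top flange: 100 × 20, A = 2 000 mm², y = 290 mm, Ī = 66666.7 mm⁴.
By symmetry the centroid is at mid-height, ȳ = 150 mm.
Transfer each piece to the horizontal centroidal axis using Ī + A·d² with d = y − 150:
  bottom flange: d = -140 mm → contributes +39 266 667 mm⁴
  web: d = 0 mm → contributes +29 293 333 mm⁴
  top flange: d = 140 mm → contributes +39 266 667 mm⁴
Total I = 107 826 667 mm⁴.

I_x ≈ 1.078 × 10⁸ mm⁴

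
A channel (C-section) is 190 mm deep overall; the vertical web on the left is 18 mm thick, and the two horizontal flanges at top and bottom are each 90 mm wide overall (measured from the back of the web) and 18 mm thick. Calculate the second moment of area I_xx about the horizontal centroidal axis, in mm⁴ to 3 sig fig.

I_xx ≈ 2.95 × 10⁷ mm⁴

Treat the section as a set of non-overlapping primitives; coordinates are from the bounding-box lower-left.
Web: 18 × 190, A = 3 420 mm², y = 95 mm, Ī = 10 288 500 mm⁴.
Top flange (beyond web): 72 × 18, A = 1 296 mm², y = 181 mm, Ī = 34 992 mm⁴.
Bottom flange (beyond web): 72 × 18, A = 1 296 mm², y = 9 mm, Ī = 34 992 mm⁴.
By symmetry the centroid is at mid-height, ȳ = 95 mm.
Transfer each piece to the horizontal centroidal axis using Ī + A·d² with d = y − 95:
  web: d = 0 mm → contributes +10 288 500 mm⁴
  top flange (beyond web): d = 86 mm → contributes +9 620 208 mm⁴
  bottom flange (beyond web): d = -86 mm → contributes +9 620 208 mm⁴
Total I = 29 528 916 mm⁴.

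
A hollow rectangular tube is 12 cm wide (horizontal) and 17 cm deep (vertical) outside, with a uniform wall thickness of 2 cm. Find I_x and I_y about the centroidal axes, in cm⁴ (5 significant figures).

I_x ≈ 3448.3 cm⁴, I_y ≈ 1893.3 cm⁴

Break the section into simple shapes (no overlaps), measuring from the bottom-left corner of the bounding box.
Outer rectangle: 12 × 17, A = 204 cm², y = 8.5 cm, Ī = 4 913 cm⁴.
Inner void (subtracted): 8 × 13, A = 104 cm², y = 8.5 cm, Ī = 1464.667 cm⁴.
By symmetry the centroid is at mid-height, ȳ = 8.5 cm.
All pieces are centred on the centroidal x-axis, so I = ΣĪ (holes subtracted) = 3448.333 cm⁴.
Repeating about the centroidal y-axis gives I_y = 1893.333 cm⁴.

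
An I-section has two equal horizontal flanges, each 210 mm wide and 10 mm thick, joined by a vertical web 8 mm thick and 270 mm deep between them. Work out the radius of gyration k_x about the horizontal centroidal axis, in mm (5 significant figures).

k_x ≈ 122.52 mm

Break the section into simple shapes (no overlaps), measuring from the bottom-left corner of the bounding box.
Bottom flange: 210 × 10, A = 2 100 mm², y = 5 mm, Ī = 17 500 mm⁴.
Web: 8 × 270, A = 2 160 mm², y = 145 mm, Ī = 13 122 000 mm⁴.
Top flange: 210 × 10, A = 2 100 mm², y = 285 mm, Ī = 17 500 mm⁴.
By symmetry the centroid is at mid-height, ȳ = 145 mm.
Transfer each piece to the horizontal centroidal axis using Ī + A·d² with d = y − 145:
  bottom flange: d = -140 mm → contributes +41 177 500 mm⁴
  web: d = 0 mm → contributes +13 122 000 mm⁴
  top flange: d = 140 mm → contributes +41 177 500 mm⁴
Total I = 95 477 000 mm⁴.
Radius of gyration: k = √(I/A) = √(95 477 000 / 6 360) = 122.5239 mm.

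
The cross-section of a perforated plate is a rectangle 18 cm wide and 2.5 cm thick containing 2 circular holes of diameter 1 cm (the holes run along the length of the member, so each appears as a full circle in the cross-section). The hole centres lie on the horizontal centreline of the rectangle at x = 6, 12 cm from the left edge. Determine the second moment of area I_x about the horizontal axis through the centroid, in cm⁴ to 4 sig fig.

Decompose the section into non-overlapping parts with the origin at the bottom-left of its bounding rectangle.
Plate: 18 × 2.5, A = 45 cm², y = 1.25 cm, Ī = 23.4375 cm⁴.
Hole 1 (subtracted): ⌀1, A = 0.785398 cm², y = 1.25 cm, Ī = 0.0490874 cm⁴.
Hole 2 (subtracted): ⌀1, A = 0.785398 cm², y = 1.25 cm, Ī = 0.0490874 cm⁴.
By symmetry the centroid is at mid-height, ȳ = 1.25 cm.
All pieces are centred on the horizontal axis through the centroid, so I = ΣĪ (holes subtracted) = 23.3393 cm⁴.

I_x ≈ 23.34 cm⁴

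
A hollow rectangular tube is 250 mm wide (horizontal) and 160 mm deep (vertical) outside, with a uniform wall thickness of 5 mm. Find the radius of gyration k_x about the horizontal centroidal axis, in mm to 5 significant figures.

Break the section into simple shapes (no overlaps), measuring from the bottom-left corner of the bounding box.
Outer rectangle: 250 × 160, A = 40 000 mm², y = 80 mm, Ī = 85 333 333 mm⁴.
Inner void (subtracted): 240 × 150, A = 36 000 mm², y = 80 mm, Ī = 67 500 000 mm⁴.
By symmetry the centroid is at mid-height, ȳ = 80 mm.
All pieces are centred on the horizontal centroidal axis, so I = ΣĪ (holes subtracted) = 17 833 333 mm⁴.
Radius of gyration: k = √(I/A) = √(17 833 333 / 4 000) = 66.77075 mm.

k_x ≈ 66.771 mm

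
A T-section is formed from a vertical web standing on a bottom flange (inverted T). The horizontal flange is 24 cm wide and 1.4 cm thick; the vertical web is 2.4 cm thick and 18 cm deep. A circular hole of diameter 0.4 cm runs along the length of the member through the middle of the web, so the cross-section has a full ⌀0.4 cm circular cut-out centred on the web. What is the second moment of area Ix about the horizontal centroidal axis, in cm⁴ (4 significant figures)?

Decompose the section into non-overlapping parts with the origin at the bottom-left of its bounding rectangle.
Flange: 24 × 1.4, A = 33.6 cm², y = 0.7 cm, Ī = 5.488 cm⁴.
Web: 2.4 × 18, A = 43.2 cm², y = 10.4 cm, Ī = 1166.4 cm⁴.
Hole (subtracted): ⌀0.4, A = 0.125664 cm², y = 10.4 cm, Ī = 0.00125664 cm⁴.
Centroid: ȳ = ΣA·y / ΣA = 6.14929 cm.
Transfer each piece to the horizontal centroidal axis using Ī + A·d² with d = y − 6.14929:
  flange: d = -5.44929 cm → contributes +1003.23 cm⁴
  web: d = 4.25071 cm → contributes +1946.96 cm⁴
  hole: d = 4.25071 cm → contributes −2.27181 cm⁴
Total I = 2947.92 cm⁴.

Ix ≈ 2948 cm⁴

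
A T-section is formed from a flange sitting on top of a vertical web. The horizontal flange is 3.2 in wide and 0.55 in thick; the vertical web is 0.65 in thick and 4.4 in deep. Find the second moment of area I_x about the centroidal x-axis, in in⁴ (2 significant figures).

I_x ≈ 11 in⁴

Split into non-overlapping primitives; take the origin at the lower-left of the bounding box.
Flange: 3.2 × 0.55, A = 1.76 in², y = 4.675 in, Ī = 0.04437 in⁴.
Web: 0.65 × 4.4, A = 2.86 in², y = 2.2 in, Ī = 4.614 in⁴.
Centroid: ȳ = ΣA·y / ΣA = 3.143 in.
Transfer each piece to the centroidal x-axis using Ī + A·d² with d = y − 3.143:
  flange: d = 1.532 in → contributes +4.176 in⁴
  web: d = -0.9429 in → contributes +7.157 in⁴
Total I = 11.33 in⁴.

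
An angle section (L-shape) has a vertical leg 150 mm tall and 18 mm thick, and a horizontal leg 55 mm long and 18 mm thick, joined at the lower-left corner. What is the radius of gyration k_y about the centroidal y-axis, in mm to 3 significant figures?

k_y ≈ 12.8 mm

Split into non-overlapping primitives; take the origin at the lower-left of the bounding box.
Vertical leg: 18 × 150, A = 2 700 mm², x = 9 mm, Ī = 72 900 mm⁴.
Horizontal leg (remainder): 37 × 18, A = 666 mm², x = 36.5 mm, Ī = 75 980 mm⁴.
Centroid: x̄ = ΣA·x / ΣA = 14.441 mm.
Transfer each piece to the centroidal y-axis using Ī + A·d² with d = x − 14.441:
  vertical leg: d = -5.4412 mm → contributes +152 837 mm⁴
  horizontal leg (remainder): d = 22.059 mm → contributes +400 050 mm⁴
Total I = 552 887 mm⁴.
Radius of gyration: k = √(I/A) = √(552 887 / 3 366) = 12.816 mm.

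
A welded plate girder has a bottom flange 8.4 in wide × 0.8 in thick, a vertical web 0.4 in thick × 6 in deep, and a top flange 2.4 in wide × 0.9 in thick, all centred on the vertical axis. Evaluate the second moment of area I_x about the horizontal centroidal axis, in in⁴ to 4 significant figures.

Decompose the section into non-overlapping parts with the origin at the bottom-left of its bounding rectangle.
Bottom plate: 8.4 × 0.8, A = 6.72 in², y = 0.4 in, Ī = 0.3584 in⁴.
Web plate: 0.4 × 6, A = 2.4 in², y = 3.8 in, Ī = 7.2 in⁴.
Top plate: 2.4 × 0.9, A = 2.16 in², y = 7.25 in, Ī = 0.1458 in⁴.
Centroid: ȳ = ΣA·y / ΣA = 2.43511 in.
Transfer each piece to the horizontal centroidal axis using Ī + A·d² with d = y − 2.43511:
  bottom plate: d = -2.03511 in → contributes +28.1903 in⁴
  web plate: d = 1.36489 in → contributes +11.671 in⁴
  top plate: d = 4.81489 in → contributes +50.2215 in⁴
Total I = 90.0829 in⁴.

I_x ≈ 90.08 in⁴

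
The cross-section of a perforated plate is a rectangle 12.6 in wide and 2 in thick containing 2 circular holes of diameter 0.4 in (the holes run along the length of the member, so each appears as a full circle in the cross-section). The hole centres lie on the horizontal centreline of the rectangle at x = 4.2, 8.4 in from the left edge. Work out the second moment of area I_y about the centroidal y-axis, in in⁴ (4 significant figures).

I_y ≈ 332.3 in⁴

Decompose the section into non-overlapping parts with the origin at the bottom-left of its bounding rectangle.
Plate: 12.6 × 2, A = 25.2 in², x = 6.3 in, Ī = 333.396 in⁴.
Hole 1 (subtracted): ⌀0.4, A = 0.125664 in², x = 4.2 in, Ī = 0.00125664 in⁴.
Hole 2 (subtracted): ⌀0.4, A = 0.125664 in², x = 8.4 in, Ī = 0.00125664 in⁴.
By symmetry the centroid is at mid-width, x̄ = 6.3 in.
Transfer each piece to the centroidal y-axis using Ī + A·d² with d = x − 6.3:
  plate: d = 0 in → contributes +333.396 in⁴
  hole 1: d = -2.1 in → contributes −0.555434 in⁴
  hole 2: d = 2.1 in → contributes −0.555434 in⁴
Total I = 332.285 in⁴.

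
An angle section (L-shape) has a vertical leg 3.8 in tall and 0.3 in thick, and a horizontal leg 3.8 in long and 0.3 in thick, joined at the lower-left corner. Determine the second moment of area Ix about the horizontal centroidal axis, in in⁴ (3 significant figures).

Treat the section as a set of non-overlapping primitives; coordinates are from the bounding-box lower-left.
Vertical leg: 0.3 × 3.8, A = 1.14 in², y = 1.9 in, Ī = 1.3718 in⁴.
Horizontal leg (remainder): 3.5 × 0.3, A = 1.05 in², y = 0.15 in, Ī = 0.007875 in⁴.
Centroid: ȳ = ΣA·y / ΣA = 1.061 in.
Transfer each piece to the horizontal centroidal axis using Ī + A·d² with d = y − 1.061:
  vertical leg: d = 0.83904 in → contributes +2.1743 in⁴
  horizontal leg (remainder): d = -0.91096 in → contributes +0.87921 in⁴
Total I = 3.0536 in⁴.

Ix ≈ 3.05 in⁴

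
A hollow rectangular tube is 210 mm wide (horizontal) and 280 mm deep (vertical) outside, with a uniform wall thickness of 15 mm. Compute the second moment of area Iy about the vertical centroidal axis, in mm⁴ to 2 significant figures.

Iy ≈ 9.5 × 10⁷ mm⁴

Treat the section as a set of non-overlapping primitives; coordinates are from the bounding-box lower-left.
Outer rectangle: 210 × 280, A = 58 800 mm², x = 105 mm, Ī = 216 090 000 mm⁴.
Inner void (subtracted): 180 × 250, A = 45 000 mm², x = 105 mm, Ī = 121 500 000 mm⁴.
By symmetry the centroid is at mid-width, x̄ = 105 mm.
All pieces are centred on the vertical centroidal axis, so I = ΣĪ (holes subtracted) = 94 590 000 mm⁴.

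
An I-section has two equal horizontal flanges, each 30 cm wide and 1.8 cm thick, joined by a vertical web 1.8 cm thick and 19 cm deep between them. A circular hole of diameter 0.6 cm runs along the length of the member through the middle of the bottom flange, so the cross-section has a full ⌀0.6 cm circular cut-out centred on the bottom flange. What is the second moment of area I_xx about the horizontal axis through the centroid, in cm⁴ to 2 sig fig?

Decompose the section into non-overlapping parts with the origin at the bottom-left of its bounding rectangle.
Bottom flange: 30 × 1.8, A = 54 cm², y = 0.9 cm, Ī = 14.58 cm⁴.
Web: 1.8 × 19, A = 34.2 cm², y = 11.3 cm, Ī = 1 029 cm⁴.
Top flange: 30 × 1.8, A = 54 cm², y = 21.7 cm, Ī = 14.58 cm⁴.
Hole (subtracted): ⌀0.6, A = 0.2827 cm², y = 0.9 cm, Ī = 0.006362 cm⁴.
Centroid: ȳ = ΣA·y / ΣA = 11.32 cm.
Transfer each piece to the horizontal axis through the centroid using Ī + A·d² with d = y − 11.32:
  bottom flange: d = -10.42 cm → contributes +5 879 cm⁴
  web: d = -0.02072 cm → contributes +1 029 cm⁴
  top flange: d = 10.38 cm → contributes +5 832 cm⁴
  hole: d = -10.42 cm → contributes −30.71 cm⁴
Total I = 12 709 cm⁴.

I_xx ≈ 1.3 × 10⁴ cm⁴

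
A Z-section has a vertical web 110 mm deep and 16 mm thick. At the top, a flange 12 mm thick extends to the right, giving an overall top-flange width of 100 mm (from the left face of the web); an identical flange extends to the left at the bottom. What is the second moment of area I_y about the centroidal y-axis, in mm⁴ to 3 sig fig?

I_y ≈ 6.26 × 10⁶ mm⁴

Break the section into simple shapes (no overlaps), measuring from the bottom-left corner of the bounding box.
Web: 16 × 110, A = 1 760 mm², x = 92 mm, Ī = 37 547 mm⁴.
Top flange (beyond web): 84 × 12, A = 1 008 mm², x = 142 mm, Ī = 592 704 mm⁴.
Bottom flange (beyond web): 84 × 12, A = 1 008 mm², x = 42 mm, Ī = 592 704 mm⁴.
Centroid: x̄ = ΣA·x / ΣA = 92 mm.
Transfer each piece to the centroidal y-axis using Ī + A·d² with d = x − 92:
  web: d = 0 mm → contributes +37 547 mm⁴
  top flange (beyond web): d = 50 mm → contributes +3 112 704 mm⁴
  bottom flange (beyond web): d = -50 mm → contributes +3 112 704 mm⁴
Total I = 6 262 955 mm⁴.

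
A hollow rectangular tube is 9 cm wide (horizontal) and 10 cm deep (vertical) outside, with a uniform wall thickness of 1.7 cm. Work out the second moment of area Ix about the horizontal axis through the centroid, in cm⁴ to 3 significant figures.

Break the section into simple shapes (no overlaps), measuring from the bottom-left corner of the bounding box.
Outer rectangle: 9 × 10, A = 90 cm², y = 5 cm, Ī = 750 cm⁴.
Inner void (subtracted): 5.6 × 6.6, A = 36.96 cm², y = 5 cm, Ī = 134.16 cm⁴.
By symmetry the centroid is at mid-height, ȳ = 5 cm.
All pieces are centred on the horizontal axis through the centroid, so I = ΣĪ (holes subtracted) = 615.84 cm⁴.

Ix ≈ 616 cm⁴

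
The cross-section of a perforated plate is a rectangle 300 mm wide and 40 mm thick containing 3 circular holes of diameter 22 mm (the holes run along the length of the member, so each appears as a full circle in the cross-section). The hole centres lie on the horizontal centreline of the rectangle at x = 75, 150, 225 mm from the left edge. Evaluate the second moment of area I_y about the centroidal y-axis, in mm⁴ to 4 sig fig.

I_y ≈ 8.569 × 10⁷ mm⁴

Break the section into simple shapes (no overlaps), measuring from the bottom-left corner of the bounding box.
Plate: 300 × 40, A = 12 000 mm², x = 150 mm, Ī = 90 000 000 mm⁴.
Hole 1 (subtracted): ⌀22, A = 380.133 mm², x = 75 mm, Ī = 11 499 mm⁴.
Hole 2 (subtracted): ⌀22, A = 380.133 mm², x = 150 mm, Ī = 11 499 mm⁴.
Hole 3 (subtracted): ⌀22, A = 380.133 mm², x = 225 mm, Ī = 11 499 mm⁴.
By symmetry the centroid is at mid-width, x̄ = 150 mm.
Transfer each piece to the centroidal y-axis using Ī + A·d² with d = x − 150:
  plate: d = 0 mm → contributes +90 000 000 mm⁴
  hole 1: d = -75 mm → contributes −2 149 746 mm⁴
  hole 2: d = 0 mm → contributes −11 499 mm⁴
  hole 3: d = 75 mm → contributes −2 149 746 mm⁴
Total I = 85 689 010 mm⁴.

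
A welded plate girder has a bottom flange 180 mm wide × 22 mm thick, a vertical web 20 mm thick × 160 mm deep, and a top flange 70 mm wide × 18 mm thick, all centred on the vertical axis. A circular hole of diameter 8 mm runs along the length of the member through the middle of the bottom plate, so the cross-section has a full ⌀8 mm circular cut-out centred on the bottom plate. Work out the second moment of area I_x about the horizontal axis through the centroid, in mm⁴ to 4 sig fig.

Decompose the section into non-overlapping parts with the origin at the bottom-left of its bounding rectangle.
Bottom plate: 180 × 22, A = 3 960 mm², y = 11 mm, Ī = 159 720 mm⁴.
Web plate: 20 × 160, A = 3 200 mm², y = 102 mm, Ī = 6 826 667 mm⁴.
Top plate: 70 × 18, A = 1 260 mm², y = 191 mm, Ī = 34 020 mm⁴.
Hole (subtracted): ⌀8, A = 50.2655 mm², y = 11 mm, Ī = 201.062 mm⁴.
Centroid: ȳ = ΣA·y / ΣA = 72.8897 mm.
Transfer each piece to the horizontal axis through the centroid using Ī + A·d² with d = y − 72.8897:
  bottom plate: d = -61.8897 mm → contributes +15 327 825 mm⁴
  web plate: d = 29.1103 mm → contributes +9 538 385 mm⁴
  top plate: d = 118.11 mm → contributes +17 611 087 mm⁴
  hole: d = -61.8897 mm → contributes −192 734 mm⁴
Total I = 42 284 563 mm⁴.

I_x ≈ 4.228 × 10⁷ mm⁴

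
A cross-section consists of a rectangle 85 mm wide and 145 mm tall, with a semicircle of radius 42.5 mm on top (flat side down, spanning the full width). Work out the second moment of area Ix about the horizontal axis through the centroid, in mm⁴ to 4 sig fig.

Ix ≈ 4.086 × 10⁷ mm⁴

Treat the section as a set of non-overlapping primitives; coordinates are from the bounding-box lower-left.
Rectangular body: 85 × 145, A = 12 325 mm², y = 72.5 mm, Ī = 21 594 427 mm⁴.
Semicircular cap: semicircle r = 42.5, A = 2837.25 mm², y = 163.038 mm, Ī = 358 086 mm⁴.
Centroid: ȳ = ΣA·y / ΣA = 89.4419 mm.
Transfer each piece to the horizontal axis through the centroid using Ī + A·d² with d = y − 89.4419:
  rectangular body: d = -16.9419 mm → contributes +25 132 059 mm⁴
  semicircular cap: d = 73.5956 mm → contributes +15 725 536 mm⁴
Total I = 40 857 595 mm⁴.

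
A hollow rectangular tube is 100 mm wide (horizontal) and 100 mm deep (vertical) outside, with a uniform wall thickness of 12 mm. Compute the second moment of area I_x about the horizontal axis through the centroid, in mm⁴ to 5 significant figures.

I_x ≈ 5.5532 × 10⁶ mm⁴

Split into non-overlapping primitives; take the origin at the lower-left of the bounding box.
Outer rectangle: 100 × 100, A = 10 000 mm², y = 50 mm, Ī = 8 333 333 mm⁴.
Inner void (subtracted): 76 × 76, A = 5 776 mm², y = 50 mm, Ī = 2 780 181 mm⁴.
By symmetry the centroid is at mid-height, ȳ = 50 mm.
All pieces are centred on the horizontal axis through the centroid, so I = ΣĪ (holes subtracted) = 5 553 152 mm⁴.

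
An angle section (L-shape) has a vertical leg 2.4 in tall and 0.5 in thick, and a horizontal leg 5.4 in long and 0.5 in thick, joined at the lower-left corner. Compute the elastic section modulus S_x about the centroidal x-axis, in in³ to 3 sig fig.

S_x ≈ 0.737 in³

Split into non-overlapping primitives; take the origin at the lower-left of the bounding box.
Vertical leg: 0.5 × 2.4, A = 1.2 in², y = 1.2 in, Ī = 0.576 in⁴.
Horizontal leg (remainder): 4.9 × 0.5, A = 2.45 in², y = 0.25 in, Ī = 0.051042 in⁴.
Centroid: ȳ = ΣA·y / ΣA = 0.56233 in.
Transfer each piece to the centroidal x-axis using Ī + A·d² with d = y − 0.56233:
  vertical leg: d = 0.63767 in → contributes +1.0639 in⁴
  horizontal leg (remainder): d = -0.31233 in → contributes +0.29004 in⁴
Total I = 1.354 in⁴.
Extreme fibre distance c = 1.8377 in; S = I/c = 0.73679 in³.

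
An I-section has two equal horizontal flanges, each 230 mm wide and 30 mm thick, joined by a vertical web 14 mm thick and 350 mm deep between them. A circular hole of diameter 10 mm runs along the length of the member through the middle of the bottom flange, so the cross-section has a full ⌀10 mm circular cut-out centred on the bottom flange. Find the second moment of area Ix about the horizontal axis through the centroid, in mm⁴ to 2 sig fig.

Ix ≈ 5.5 × 10⁸ mm⁴

Treat the section as a set of non-overlapping primitives; coordinates are from the bounding-box lower-left.
Bottom flange: 230 × 30, A = 6 900 mm², y = 15 mm, Ī = 517 500 mm⁴.
Web: 14 × 350, A = 4 900 mm², y = 205 mm, Ī = 50 020 833 mm⁴.
Top flange: 230 × 30, A = 6 900 mm², y = 395 mm, Ī = 517 500 mm⁴.
Hole (subtracted): ⌀10, A = 78.54 mm², y = 15 mm, Ī = 490.9 mm⁴.
Centroid: ȳ = ΣA·y / ΣA = 205.8 mm.
Transfer each piece to the horizontal axis through the centroid using Ī + A·d² with d = y − 205.8:
  bottom flange: d = -190.8 mm → contributes +251 713 107 mm⁴
  web: d = -0.8014 mm → contributes +50 023 980 mm⁴
  top flange: d = 189.2 mm → contributes +247 510 755 mm⁴
  hole: d = -190.8 mm → contributes −2 859 745 mm⁴
Total I = 546 388 097 mm⁴.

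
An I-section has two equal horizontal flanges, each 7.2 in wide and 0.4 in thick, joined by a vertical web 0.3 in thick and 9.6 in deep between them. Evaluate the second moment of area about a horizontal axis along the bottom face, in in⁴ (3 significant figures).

Decompose the section into non-overlapping parts with the origin at the bottom-left of its bounding rectangle.
Bottom flange: 7.2 × 0.4, A = 2.88 in², y = 0.2 in, Ī = 0.0384 in⁴.
Web: 0.3 × 9.6, A = 2.88 in², y = 5.2 in, Ī = 22.118 in⁴.
Top flange: 7.2 × 0.4, A = 2.88 in², y = 10.2 in, Ī = 0.0384 in⁴.
Transfer each piece to a horizontal axis along the bottom face using Ī + A·d² with d = y − 0:
  bottom flange: d = 0.2 in → contributes +0.1536 in⁴
  web: d = 5.2 in → contributes +99.994 in⁴
  top flange: d = 10.2 in → contributes +299.67 in⁴
Total I = 399.82 in⁴.

I_base ≈ 400 in⁴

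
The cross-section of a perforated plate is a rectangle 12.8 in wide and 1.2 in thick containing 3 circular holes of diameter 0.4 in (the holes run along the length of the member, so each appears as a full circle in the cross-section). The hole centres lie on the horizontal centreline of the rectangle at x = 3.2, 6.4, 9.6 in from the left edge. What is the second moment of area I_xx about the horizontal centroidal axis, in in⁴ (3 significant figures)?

I_xx ≈ 1.84 in⁴

Split into non-overlapping primitives; take the origin at the lower-left of the bounding box.
Plate: 12.8 × 1.2, A = 15.36 in², y = 0.6 in, Ī = 1.8432 in⁴.
Hole 1 (subtracted): ⌀0.4, A = 0.12566 in², y = 0.6 in, Ī = 0.0012566 in⁴.
Hole 2 (subtracted): ⌀0.4, A = 0.12566 in², y = 0.6 in, Ī = 0.0012566 in⁴.
Hole 3 (subtracted): ⌀0.4, A = 0.12566 in², y = 0.6 in, Ī = 0.0012566 in⁴.
By symmetry the centroid is at mid-height, ȳ = 0.6 in.
All pieces are centred on the horizontal centroidal axis, so I = ΣĪ (holes subtracted) = 1.8394 in⁴.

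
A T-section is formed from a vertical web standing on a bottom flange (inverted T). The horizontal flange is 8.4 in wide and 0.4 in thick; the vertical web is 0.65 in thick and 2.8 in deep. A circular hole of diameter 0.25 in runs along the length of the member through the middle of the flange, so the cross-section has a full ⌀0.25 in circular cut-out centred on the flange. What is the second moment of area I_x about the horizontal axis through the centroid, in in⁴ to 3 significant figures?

I_x ≈ 4.24 in⁴

Split into non-overlapping primitives; take the origin at the lower-left of the bounding box.
Flange: 8.4 × 0.4, A = 3.36 in², y = 0.2 in, Ī = 0.0448 in⁴.
Web: 0.65 × 2.8, A = 1.82 in², y = 1.8 in, Ī = 1.1891 in⁴.
Hole (subtracted): ⌀0.25, A = 0.049087 in², y = 0.2 in, Ī = 0.00019175 in⁴.
Centroid: ȳ = ΣA·y / ΣA = 0.76754 in.
Transfer each piece to the horizontal axis through the centroid using Ī + A·d² with d = y − 0.76754:
  flange: d = -0.56754 in → contributes +1.1271 in⁴
  web: d = 1.0325 in → contributes +3.1291 in⁴
  hole: d = -0.56754 in → contributes −0.016003 in⁴
Total I = 4.2402 in⁴.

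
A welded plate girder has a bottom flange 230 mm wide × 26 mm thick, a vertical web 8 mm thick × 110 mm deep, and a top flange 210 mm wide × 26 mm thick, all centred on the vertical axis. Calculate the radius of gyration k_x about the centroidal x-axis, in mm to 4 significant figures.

Split into non-overlapping primitives; take the origin at the lower-left of the bounding box.
Bottom plate: 230 × 26, A = 5 980 mm², y = 13 mm, Ī = 336 873 mm⁴.
Web plate: 8 × 110, A = 880 mm², y = 81 mm, Ī = 887 333 mm⁴.
Top plate: 210 × 26, A = 5 460 mm², y = 149 mm, Ī = 307 580 mm⁴.
Centroid: ȳ = ΣA·y / ΣA = 78.1299 mm.
Transfer each piece to the centroidal x-axis using Ī + A·d² with d = y − 78.1299:
  bottom plate: d = -65.1299 mm → contributes +25 703 435 mm⁴
  web plate: d = 2.87013 mm → contributes +894 582 mm⁴
  top plate: d = 70.8701 mm → contributes +27 730 841 mm⁴
Total I = 54 328 859 mm⁴.
Radius of gyration: k = √(I/A) = √(54 328 859 / 12 320) = 66.4064 mm.

k_x ≈ 66.41 mm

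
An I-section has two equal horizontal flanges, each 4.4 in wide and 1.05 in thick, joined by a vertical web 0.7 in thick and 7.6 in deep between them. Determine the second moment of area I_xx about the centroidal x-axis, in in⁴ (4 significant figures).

I_xx ≈ 199.3 in⁴

Treat the section as a set of non-overlapping primitives; coordinates are from the bounding-box lower-left.
Bottom flange: 4.4 × 1.05, A = 4.62 in², y = 0.525 in, Ī = 0.424463 in⁴.
Web: 0.7 × 7.6, A = 5.32 in², y = 4.85 in, Ī = 25.6069 in⁴.
Top flange: 4.4 × 1.05, A = 4.62 in², y = 9.175 in, Ī = 0.424463 in⁴.
By symmetry the centroid is at mid-height, ȳ = 4.85 in.
Transfer each piece to the centroidal x-axis using Ī + A·d² with d = y − 4.85:
  bottom flange: d = -4.325 in → contributes +86.8445 in⁴
  web: d = 0 in → contributes +25.6069 in⁴
  top flange: d = 4.325 in → contributes +86.8445 in⁴
Total I = 199.296 in⁴.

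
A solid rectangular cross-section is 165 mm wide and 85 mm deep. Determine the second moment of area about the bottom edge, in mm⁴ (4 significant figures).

The section: 165 × 85, A = 14 025 mm², y = 42.5 mm, Ī = 8 444 219 mm⁴.
Transfer it to the base of the section using Ī + A·d² with d = y − 0:
  the section: d = 42.5 mm → contributes +33 776 875 mm⁴
Total I = 33 776 875 mm⁴.

I_base ≈ 3.378 × 10⁷ mm⁴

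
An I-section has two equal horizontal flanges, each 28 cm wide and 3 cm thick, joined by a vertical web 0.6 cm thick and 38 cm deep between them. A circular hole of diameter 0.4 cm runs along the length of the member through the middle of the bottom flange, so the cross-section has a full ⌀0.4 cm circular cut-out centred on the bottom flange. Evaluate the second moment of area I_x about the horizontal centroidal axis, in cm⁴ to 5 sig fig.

Split into non-overlapping primitives; take the origin at the lower-left of the bounding box.
Bottom flange: 28 × 3, A = 84 cm², y = 1.5 cm, Ī = 63 cm⁴.
Web: 0.6 × 38, A = 22.8 cm², y = 22 cm, Ī = 2743.6 cm⁴.
Top flange: 28 × 3, A = 84 cm², y = 42.5 cm, Ī = 63 cm⁴.
Hole (subtracted): ⌀0.4, A = 0.1256637 cm², y = 1.5 cm, Ī = 0.001256637 cm⁴.
Centroid: ȳ = ΣA·y / ΣA = 22.01351 cm.
Transfer each piece to the horizontal centroidal axis using Ī + A·d² with d = y − 22.01351:
  bottom flange: d = -20.51351 cm → contributes +35410.55 cm⁴
  web: d = -0.0135105 cm → contributes +2743.604 cm⁴
  top flange: d = 20.48649 cm → contributes +35317.49 cm⁴
  hole: d = -20.51351 cm → contributes −52.88106 cm⁴
Total I = 73418.75 cm⁴.

I_x ≈ 7.3419 × 10⁴ cm⁴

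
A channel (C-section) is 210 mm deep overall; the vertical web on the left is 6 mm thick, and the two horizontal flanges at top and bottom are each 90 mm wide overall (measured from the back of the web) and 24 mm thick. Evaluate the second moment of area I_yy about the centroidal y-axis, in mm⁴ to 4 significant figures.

I_yy ≈ 4.319 × 10⁶ mm⁴

Decompose the section into non-overlapping parts with the origin at the bottom-left of its bounding rectangle.
Web: 6 × 210, A = 1 260 mm², x = 3 mm, Ī = 3 780 mm⁴.
Top flange (beyond web): 84 × 24, A = 2 016 mm², x = 48 mm, Ī = 1 185 408 mm⁴.
Bottom flange (beyond web): 84 × 24, A = 2 016 mm², x = 48 mm, Ī = 1 185 408 mm⁴.
Centroid: x̄ = ΣA·x / ΣA = 37.2857 mm.
Transfer each piece to the centroidal y-axis using Ī + A·d² with d = x − 37.2857:
  web: d = -34.2857 mm → contributes +1 484 923 mm⁴
  top flange (beyond web): d = 10.7143 mm → contributes +1 416 837 mm⁴
  bottom flange (beyond web): d = 10.7143 mm → contributes +1 416 837 mm⁴
Total I = 4 318 596 mm⁴.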